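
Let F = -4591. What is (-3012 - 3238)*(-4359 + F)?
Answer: 55937500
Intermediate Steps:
(-3012 - 3238)*(-4359 + F) = (-3012 - 3238)*(-4359 - 4591) = -6250*(-8950) = 55937500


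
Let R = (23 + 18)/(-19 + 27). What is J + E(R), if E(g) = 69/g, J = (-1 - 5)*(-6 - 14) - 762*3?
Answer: -88254/41 ≈ -2152.5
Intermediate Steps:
R = 41/8 ≈ 5.1250
J = -2166 (J = -6*(-20) - 2286 = 120 - 2286 = -2166)
J + E(R) = -2166 + 69/(41/8) = -2166 + 69*(8/41) = -2166 + 552/41 = -88254/41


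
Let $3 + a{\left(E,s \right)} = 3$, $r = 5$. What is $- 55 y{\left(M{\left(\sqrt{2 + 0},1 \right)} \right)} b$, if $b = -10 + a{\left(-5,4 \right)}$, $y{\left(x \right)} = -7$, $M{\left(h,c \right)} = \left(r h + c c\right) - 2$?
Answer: $-3850$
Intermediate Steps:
$a{\left(E,s \right)} = 0$ ($a{\left(E,s \right)} = -3 + 3 = 0$)
$M{\left(h,c \right)} = -2 + c^{2} + 5 h$ ($M{\left(h,c \right)} = \left(5 h + c c\right) - 2 = \left(5 h + c^{2}\right) - 2 = \left(c^{2} + 5 h\right) - 2 = -2 + c^{2} + 5 h$)
$b = -10$ ($b = -10 + 0 = -10$)
$- 55 y{\left(M{\left(\sqrt{2 + 0},1 \right)} \right)} b = \left(-55\right) \left(-7\right) \left(-10\right) = 385 \left(-10\right) = -3850$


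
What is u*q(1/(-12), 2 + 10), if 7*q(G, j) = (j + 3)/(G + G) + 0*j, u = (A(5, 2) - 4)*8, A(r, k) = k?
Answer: 1440/7 ≈ 205.71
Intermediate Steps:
u = -16 (u = (2 - 4)*8 = -2*8 = -16)
q(G, j) = (3 + j)/(14*G) (q(G, j) = ((j + 3)/(G + G) + 0*j)/7 = ((3 + j)/((2*G)) + 0)/7 = ((3 + j)*(1/(2*G)) + 0)/7 = ((3 + j)/(2*G) + 0)/7 = ((3 + j)/(2*G))/7 = (3 + j)/(14*G))
u*q(1/(-12), 2 + 10) = -8*(3 + (2 + 10))/(7*(1/(-12))) = -8*(3 + 12)/(7*(-1/12)) = -8*(-12)*15/7 = -16*(-90/7) = 1440/7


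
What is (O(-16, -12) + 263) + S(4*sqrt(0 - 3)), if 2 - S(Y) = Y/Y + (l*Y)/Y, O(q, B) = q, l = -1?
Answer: 249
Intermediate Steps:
S(Y) = 2 (S(Y) = 2 - (Y/Y + (-Y)/Y) = 2 - (1 - 1) = 2 - 1*0 = 2 + 0 = 2)
(O(-16, -12) + 263) + S(4*sqrt(0 - 3)) = (-16 + 263) + 2 = 247 + 2 = 249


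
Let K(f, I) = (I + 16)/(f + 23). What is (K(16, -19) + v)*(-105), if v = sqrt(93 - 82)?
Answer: 105/13 - 105*sqrt(11) ≈ -340.17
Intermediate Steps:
K(f, I) = (16 + I)/(23 + f)
v = sqrt(11) ≈ 3.3166
(K(16, -19) + v)*(-105) = ((16 - 19)/(23 + 16) + sqrt(11))*(-105) = (-3/39 + sqrt(11))*(-105) = ((1/39)*(-3) + sqrt(11))*(-105) = (-1/13 + sqrt(11))*(-105) = 105/13 - 105*sqrt(11)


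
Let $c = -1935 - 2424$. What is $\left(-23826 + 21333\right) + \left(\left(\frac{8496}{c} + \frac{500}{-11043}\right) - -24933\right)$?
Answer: $\frac{360028548484}{16045479} \approx 22438.0$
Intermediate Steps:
$c = -4359$
$\left(-23826 + 21333\right) + \left(\left(\frac{8496}{c} + \frac{500}{-11043}\right) - -24933\right) = \left(-23826 + 21333\right) + \left(\left(\frac{8496}{-4359} + \frac{500}{-11043}\right) - -24933\right) = -2493 + \left(\left(8496 \left(- \frac{1}{4359}\right) + 500 \left(- \frac{1}{11043}\right)\right) + 24933\right) = -2493 + \left(\left(- \frac{2832}{1453} - \frac{500}{11043}\right) + 24933\right) = -2493 + \left(- \frac{32000276}{16045479} + 24933\right) = -2493 + \frac{400029927631}{16045479} = \frac{360028548484}{16045479}$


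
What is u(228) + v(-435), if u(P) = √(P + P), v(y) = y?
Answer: -435 + 2*√114 ≈ -413.65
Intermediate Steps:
u(P) = √2*√P (u(P) = √(2*P) = √2*√P)
u(228) + v(-435) = √2*√228 - 435 = √2*(2*√57) - 435 = 2*√114 - 435 = -435 + 2*√114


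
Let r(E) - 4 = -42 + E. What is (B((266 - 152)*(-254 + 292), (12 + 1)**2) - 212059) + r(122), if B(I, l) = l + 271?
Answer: -211535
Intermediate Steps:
r(E) = -38 + E (r(E) = 4 + (-42 + E) = -38 + E)
B(I, l) = 271 + l
(B((266 - 152)*(-254 + 292), (12 + 1)**2) - 212059) + r(122) = ((271 + (12 + 1)**2) - 212059) + (-38 + 122) = ((271 + 13**2) - 212059) + 84 = ((271 + 169) - 212059) + 84 = (440 - 212059) + 84 = -211619 + 84 = -211535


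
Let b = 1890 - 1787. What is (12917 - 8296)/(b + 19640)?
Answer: 4621/19743 ≈ 0.23406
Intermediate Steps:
b = 103
(12917 - 8296)/(b + 19640) = (12917 - 8296)/(103 + 19640) = 4621/19743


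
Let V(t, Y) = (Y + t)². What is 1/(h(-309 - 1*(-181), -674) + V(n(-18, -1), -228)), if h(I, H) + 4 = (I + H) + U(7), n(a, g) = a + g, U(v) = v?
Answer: 1/60210 ≈ 1.6609e-5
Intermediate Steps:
h(I, H) = 3 + H + I (h(I, H) = -4 + ((I + H) + 7) = -4 + ((H + I) + 7) = -4 + (7 + H + I) = 3 + H + I)
1/(h(-309 - 1*(-181), -674) + V(n(-18, -1), -228)) = 1/((3 - 674 + (-309 - 1*(-181))) + (-228 + (-18 - 1))²) = 1/((3 - 674 + (-309 + 181)) + (-228 - 19)²) = 1/((3 - 674 - 128) + (-247)²) = 1/(-799 + 61009) = 1/60210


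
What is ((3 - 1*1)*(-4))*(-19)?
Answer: 152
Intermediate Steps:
((3 - 1*1)*(-4))*(-19) = ((3 - 1)*(-4))*(-19) = (2*(-4))*(-19) = -8*(-19) = 152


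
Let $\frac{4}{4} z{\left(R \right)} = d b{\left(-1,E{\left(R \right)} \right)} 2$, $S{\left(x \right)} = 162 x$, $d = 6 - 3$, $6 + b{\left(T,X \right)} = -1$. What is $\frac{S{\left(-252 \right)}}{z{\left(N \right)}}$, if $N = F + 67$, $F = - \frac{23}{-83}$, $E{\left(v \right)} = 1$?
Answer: $972$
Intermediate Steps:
$F = \frac{23}{83}$ ($F = \left(-23\right) \left(- \frac{1}{83}\right) = \frac{23}{83} \approx 0.27711$)
$b{\left(T,X \right)} = -7$ ($b{\left(T,X \right)} = -6 - 1 = -7$)
$d = 3$
$N = \frac{5584}{83}$ ($N = \frac{23}{83} + 67 = \frac{5584}{83} \approx 67.277$)
$z{\left(R \right)} = -42$ ($z{\left(R \right)} = 3 \left(-7\right) 2 = \left(-21\right) 2 = -42$)
$\frac{S{\left(-252 \right)}}{z{\left(N \right)}} = \frac{162 \left(-252\right)}{-42} = \left(-40824\right) \left(- \frac{1}{42}\right) = 972$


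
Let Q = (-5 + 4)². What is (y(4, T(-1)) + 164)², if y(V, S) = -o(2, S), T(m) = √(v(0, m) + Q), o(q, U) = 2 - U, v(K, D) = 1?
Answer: (162 + √2)² ≈ 26704.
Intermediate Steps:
Q = 1 (Q = (-1)² = 1)
T(m) = √2 (T(m) = √(1 + 1) = √2)
y(V, S) = -2 + S (y(V, S) = -(2 - S) = -2 + S)
(y(4, T(-1)) + 164)² = ((-2 + √2) + 164)² = (162 + √2)²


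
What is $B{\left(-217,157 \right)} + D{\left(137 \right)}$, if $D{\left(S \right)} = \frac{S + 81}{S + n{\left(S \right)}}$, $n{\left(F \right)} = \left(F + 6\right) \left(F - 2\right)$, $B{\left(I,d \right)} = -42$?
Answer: $- \frac{408173}{9721} \approx -41.989$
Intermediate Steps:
$n{\left(F \right)} = \left(-2 + F\right) \left(6 + F\right)$ ($n{\left(F \right)} = \left(6 + F\right) \left(-2 + F\right) = \left(-2 + F\right) \left(6 + F\right)$)
$D{\left(S \right)} = \frac{81 + S}{-12 + S^{2} + 5 S}$ ($D{\left(S \right)} = \frac{S + 81}{S + \left(-12 + S^{2} + 4 S\right)} = \frac{81 + S}{-12 + S^{2} + 5 S}$)
$B{\left(-217,157 \right)} + D{\left(137 \right)} = -42 + \frac{81 + 137}{-12 + 137^{2} + 5 \cdot 137} = -42 + \frac{1}{-12 + 18769 + 685} \cdot 218 = -42 + \frac{1}{19442} \cdot 218 = -42 + \frac{109}{9721} = - \frac{408173}{9721}$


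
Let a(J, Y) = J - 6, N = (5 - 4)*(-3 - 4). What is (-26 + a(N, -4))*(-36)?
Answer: 1404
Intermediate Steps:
N = -7 (N = 1*(-7) = -7)
a(J, Y) = -6 + J
(-26 + a(N, -4))*(-36) = (-26 + (-6 - 7))*(-36) = (-26 - 13)*(-36) = -39*(-36) = 1404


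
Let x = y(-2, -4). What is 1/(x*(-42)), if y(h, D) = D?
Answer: 1/168 ≈ 0.0059524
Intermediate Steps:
x = -4
1/(x*(-42)) = 1/(-4*(-42)) = 1/168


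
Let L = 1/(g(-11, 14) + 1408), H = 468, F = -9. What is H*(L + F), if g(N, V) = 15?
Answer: -5993208/1423 ≈ -4211.7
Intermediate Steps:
L = 1/1423 (L = 1/(15 + 1408) = 1/1423 ≈ 0.00070274)
H*(L + F) = 468*(1/1423 - 9) = 468*(-12806/1423) = -5993208/1423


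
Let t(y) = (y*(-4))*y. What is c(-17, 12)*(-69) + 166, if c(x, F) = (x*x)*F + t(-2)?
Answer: -238022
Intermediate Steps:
t(y) = -4*y² (t(y) = (-4*y)*y = -4*y²)
c(x, F) = -16 + F*x² (c(x, F) = (x*x)*F - 4*(-2)² = x²*F - 4*4 = F*x² - 16 = -16 + F*x²)
c(-17, 12)*(-69) + 166 = (-16 + 12*(-17)²)*(-69) + 166 = (-16 + 12*289)*(-69) + 166 = (-16 + 3468)*(-69) + 166 = 3452*(-69) + 166 = -238188 + 166 = -238022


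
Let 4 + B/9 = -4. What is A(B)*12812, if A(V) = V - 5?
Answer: -986524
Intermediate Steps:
B = -72 (B = -36 + 9*(-4) = -36 - 36 = -72)
A(V) = -5 + V
A(B)*12812 = (-5 - 72)*12812 = -77*12812 = -986524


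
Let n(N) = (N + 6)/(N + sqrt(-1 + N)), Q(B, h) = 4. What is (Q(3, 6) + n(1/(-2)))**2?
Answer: (-56*sqrt(6) - 47*I)/(-5*I + 2*sqrt(6)) ≈ -8.9184 - 18.696*I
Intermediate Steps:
n(N) = (6 + N)/(N + sqrt(-1 + N))
(Q(3, 6) + n(1/(-2)))**2 = (4 + (6 + 1/(-2))/(1/(-2) + sqrt(-1 + 1/(-2))))**2 = (4 + (6 - 1/2)/(-1/2 + sqrt(-1 - 1/2)))**2 = (4 + (11/2)/(-1/2 + sqrt(-3/2)))**2 = (4 + (11/2)/(-1/2 + I*sqrt(6)/2))**2 = (4 + 11/(2*(-1/2 + I*sqrt(6)/2)))**2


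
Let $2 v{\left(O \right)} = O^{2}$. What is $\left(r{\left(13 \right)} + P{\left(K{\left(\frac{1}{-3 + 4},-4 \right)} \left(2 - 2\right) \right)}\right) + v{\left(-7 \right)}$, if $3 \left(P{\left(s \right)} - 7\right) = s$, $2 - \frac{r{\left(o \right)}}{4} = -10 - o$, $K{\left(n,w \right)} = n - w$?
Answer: $\frac{263}{2} \approx 131.5$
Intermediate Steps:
$r{\left(o \right)} = 48 + 4 o$ ($r{\left(o \right)} = 8 - 4 \left(-10 - o\right) = 8 + \left(40 + 4 o\right) = 48 + 4 o$)
$P{\left(s \right)} = 7 + \frac{s}{3}$
$v{\left(O \right)} = \frac{O^{2}}{2}$
$\left(r{\left(13 \right)} + P{\left(K{\left(\frac{1}{-3 + 4},-4 \right)} \left(2 - 2\right) \right)}\right) + v{\left(-7 \right)} = \left(\left(48 + 4 \cdot 13\right) + \left(7 + \frac{\left(\frac{1}{-3 + 4} - -4\right) \left(2 - 2\right)}{3}\right)\right) + \frac{\left(-7\right)^{2}}{2} = \left(\left(48 + 52\right) + \left(7 + \frac{\left(1^{-1} + 4\right) 0}{3}\right)\right) + \frac{1}{2} \cdot 49 = \left(100 + \left(7 + \frac{\left(1 + 4\right) 0}{3}\right)\right) + \frac{49}{2} = \left(100 + \left(7 + \frac{5 \cdot 0}{3}\right)\right) + \frac{49}{2} = \left(100 + \left(7 + \frac{1}{3} \cdot 0\right)\right) + \frac{49}{2} = \left(100 + \left(7 + 0\right)\right) + \frac{49}{2} = \left(100 + 7\right) + \frac{49}{2} = 107 + \frac{49}{2} = \frac{263}{2}$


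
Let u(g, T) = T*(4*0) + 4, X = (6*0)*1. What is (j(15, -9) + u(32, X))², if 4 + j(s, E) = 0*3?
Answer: 0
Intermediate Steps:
j(s, E) = -4 (j(s, E) = -4 + 0*3 = -4 + 0 = -4)
X = 0 (X = 0*1 = 0)
u(g, T) = 4 (u(g, T) = T*0 + 4 = 0 + 4 = 4)
(j(15, -9) + u(32, X))² = (-4 + 4)² = 0² = 0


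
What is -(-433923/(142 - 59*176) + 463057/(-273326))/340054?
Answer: -4744158671/39664534631007 ≈ -0.00011961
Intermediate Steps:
-(-433923/(142 - 59*176) + 463057/(-273326))/340054 = -(-433923/(142 - 10384) + 463057*(-1/273326))/340054 = -(-433923/(-10242) - 463057/273326)/340054 = -(-433923*(-1/10242) - 463057/273326)/340054 = -(144641/3414 - 463057/273326)/340054 = -9488317342/(233283741*340054) = -1*4744158671/39664534631007 = -4744158671/39664534631007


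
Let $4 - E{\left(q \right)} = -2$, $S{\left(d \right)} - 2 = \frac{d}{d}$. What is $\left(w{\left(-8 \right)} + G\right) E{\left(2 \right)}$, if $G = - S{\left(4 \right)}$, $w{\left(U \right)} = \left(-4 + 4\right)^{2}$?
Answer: $-18$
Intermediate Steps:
$S{\left(d \right)} = 3$ ($S{\left(d \right)} = 2 + \frac{d}{d} = 2 + 1 = 3$)
$w{\left(U \right)} = 0$ ($w{\left(U \right)} = 0^{2} = 0$)
$E{\left(q \right)} = 6$ ($E{\left(q \right)} = 4 - -2 = 4 + 2 = 6$)
$G = -3$ ($G = \left(-1\right) 3 = -3$)
$\left(w{\left(-8 \right)} + G\right) E{\left(2 \right)} = \left(0 - 3\right) 6 = \left(-3\right) 6 = -18$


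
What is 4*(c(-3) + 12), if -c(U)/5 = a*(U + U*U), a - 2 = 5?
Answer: -792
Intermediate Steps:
a = 7 (a = 2 + 5 = 7)
c(U) = -35*U - 35*U² (c(U) = -35*(U + U*U) = -35*(U + U²) = -5*(7*U + 7*U²) = -35*U - 35*U²)
4*(c(-3) + 12) = 4*(-35*(-3)*(1 - 3) + 12) = 4*(-35*(-3)*(-2) + 12) = 4*(-210 + 12) = 4*(-198) = -792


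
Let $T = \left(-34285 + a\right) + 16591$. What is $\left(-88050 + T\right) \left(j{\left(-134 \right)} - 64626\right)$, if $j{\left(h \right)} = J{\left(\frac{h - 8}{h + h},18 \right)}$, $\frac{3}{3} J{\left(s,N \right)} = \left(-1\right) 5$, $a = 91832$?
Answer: $899146472$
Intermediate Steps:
$T = 74138$ ($T = \left(-34285 + 91832\right) + 16591 = 57547 + 16591 = 74138$)
$J{\left(s,N \right)} = -5$ ($J{\left(s,N \right)} = \left(-1\right) 5 = -5$)
$j{\left(h \right)} = -5$
$\left(-88050 + T\right) \left(j{\left(-134 \right)} - 64626\right) = \left(-88050 + 74138\right) \left(-5 - 64626\right) = \left(-13912\right) \left(-64631\right) = 899146472$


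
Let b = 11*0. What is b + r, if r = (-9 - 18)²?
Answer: 729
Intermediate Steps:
b = 0
r = 729 (r = (-27)² = 729)
b + r = 0 + 729 = 729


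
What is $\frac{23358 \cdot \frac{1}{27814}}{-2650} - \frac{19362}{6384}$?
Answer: $- \frac{8495630879}{2800869800} \approx -3.0332$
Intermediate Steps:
$\frac{23358 \cdot \frac{1}{27814}}{-2650} - \frac{19362}{6384} = 23358 \cdot \frac{1}{27814} \left(- \frac{1}{2650}\right) - \frac{461}{152} = \frac{11679}{13907} \left(- \frac{1}{2650}\right) - \frac{461}{152} = - \frac{11679}{36853550} - \frac{461}{152} = - \frac{8495630879}{2800869800}$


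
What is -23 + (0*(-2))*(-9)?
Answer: -23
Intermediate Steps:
-23 + (0*(-2))*(-9) = -23 + 0*(-9) = -23 + 0 = -23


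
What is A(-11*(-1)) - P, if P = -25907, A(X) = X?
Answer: 25918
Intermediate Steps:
A(-11*(-1)) - P = -11*(-1) - 1*(-25907) = 11 + 25907 = 25918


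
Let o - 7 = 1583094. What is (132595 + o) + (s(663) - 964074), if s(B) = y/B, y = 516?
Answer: 166108634/221 ≈ 7.5162e+5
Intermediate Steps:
s(B) = 516/B
o = 1583101 (o = 7 + 1583094 = 1583101)
(132595 + o) + (s(663) - 964074) = (132595 + 1583101) + (516/663 - 964074) = 1715696 + (516*(1/663) - 964074) = 1715696 + (172/221 - 964074) = 1715696 - 213060182/221 = 166108634/221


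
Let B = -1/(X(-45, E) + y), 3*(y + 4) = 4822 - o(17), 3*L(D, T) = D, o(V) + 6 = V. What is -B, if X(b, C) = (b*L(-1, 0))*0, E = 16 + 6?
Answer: 3/4799 ≈ 0.00062513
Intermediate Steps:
o(V) = -6 + V
L(D, T) = D/3
E = 22
X(b, C) = 0 (X(b, C) = (b*((⅓)*(-1)))*0 = (b*(-⅓))*0 = -b/3*0 = 0)
y = 4799/3 (y = -4 + (4822 - (-6 + 17))/3 = -4 + (4822 - 1*11)/3 = -4 + (4822 - 11)/3 = -4 + (⅓)*4811 = -4 + 4811/3 = 4799/3 ≈ 1599.7)
B = -3/4799 (B = -1/(0 + 4799/3) = -1/4799/3 = -1*3/4799 = -3/4799 ≈ -0.00062513)
-B = -1*(-3/4799) = 3/4799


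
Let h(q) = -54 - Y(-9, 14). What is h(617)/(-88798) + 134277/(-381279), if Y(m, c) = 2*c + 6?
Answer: -1981662749/5642802107 ≈ -0.35118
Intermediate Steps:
Y(m, c) = 6 + 2*c
h(q) = -88 (h(q) = -54 - (6 + 2*14) = -54 - (6 + 28) = -54 - 1*34 = -54 - 34 = -88)
h(617)/(-88798) + 134277/(-381279) = -88/(-88798) + 134277/(-381279) = -88*(-1/88798) + 134277*(-1/381279) = 44/44399 - 44759/127093 = -1981662749/5642802107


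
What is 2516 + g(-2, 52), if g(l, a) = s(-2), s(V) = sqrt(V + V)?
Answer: 2516 + 2*I ≈ 2516.0 + 2.0*I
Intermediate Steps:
s(V) = sqrt(2)*sqrt(V) (s(V) = sqrt(2*V) = sqrt(2)*sqrt(V))
g(l, a) = 2*I (g(l, a) = sqrt(2)*sqrt(-2) = sqrt(2)*(I*sqrt(2)) = 2*I)
2516 + g(-2, 52) = 2516 + 2*I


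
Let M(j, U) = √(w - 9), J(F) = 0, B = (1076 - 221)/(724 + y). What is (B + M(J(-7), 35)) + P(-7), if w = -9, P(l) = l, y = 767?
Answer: -3194/497 + 3*I*√2 ≈ -6.4266 + 4.2426*I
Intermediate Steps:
B = 285/497 (B = (1076 - 221)/(724 + 767) = 855/1491 = 855*(1/1491) = 285/497 ≈ 0.57344)
M(j, U) = 3*I*√2 (M(j, U) = √(-9 - 9) = √(-18) = 3*I*√2)
(B + M(J(-7), 35)) + P(-7) = (285/497 + 3*I*√2) - 7 = -3194/497 + 3*I*√2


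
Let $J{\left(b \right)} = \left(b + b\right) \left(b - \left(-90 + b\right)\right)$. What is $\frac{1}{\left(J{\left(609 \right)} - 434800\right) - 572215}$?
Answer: $- \frac{1}{897395} \approx -1.1143 \cdot 10^{-6}$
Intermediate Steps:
$J{\left(b \right)} = 180 b$ ($J{\left(b \right)} = 2 b 90 = 180 b$)
$\frac{1}{\left(J{\left(609 \right)} - 434800\right) - 572215} = \frac{1}{\left(180 \cdot 609 - 434800\right) - 572215} = \frac{1}{\left(109620 - 434800\right) - 572215} = \frac{1}{-325180 - 572215} = \frac{1}{-897395} = - \frac{1}{897395}$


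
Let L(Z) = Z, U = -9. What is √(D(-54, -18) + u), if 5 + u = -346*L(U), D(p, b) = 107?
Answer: 4*√201 ≈ 56.710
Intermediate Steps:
u = 3109 (u = -5 - 346*(-9) = -5 + 3114 = 3109)
√(D(-54, -18) + u) = √(107 + 3109) = √3216 = 4*√201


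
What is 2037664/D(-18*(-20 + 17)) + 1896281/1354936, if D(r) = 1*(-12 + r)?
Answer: 1380491976653/28453656 ≈ 48517.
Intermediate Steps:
D(r) = -12 + r
2037664/D(-18*(-20 + 17)) + 1896281/1354936 = 2037664/(-12 - 18*(-20 + 17)) + 1896281/1354936 = 2037664/(-12 - 18*(-3)) + 1896281*(1/1354936) = 2037664/(-12 + 54) + 1896281/1354936 = 2037664/42 + 1896281/1354936 = 2037664*(1/42) + 1896281/1354936 = 1018832/21 + 1896281/1354936 = 1380491976653/28453656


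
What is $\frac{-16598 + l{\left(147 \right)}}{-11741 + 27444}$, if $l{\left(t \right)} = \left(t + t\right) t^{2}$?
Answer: $\frac{6336448}{15703} \approx 403.52$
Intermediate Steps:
$l{\left(t \right)} = 2 t^{3}$ ($l{\left(t \right)} = 2 t t^{2} = 2 t^{3}$)
$\frac{-16598 + l{\left(147 \right)}}{-11741 + 27444} = \frac{-16598 + 2 \cdot 147^{3}}{-11741 + 27444} = \frac{-16598 + 2 \cdot 3176523}{15703} = \left(-16598 + 6353046\right) \frac{1}{15703} = 6336448 \cdot \frac{1}{15703} = \frac{6336448}{15703}$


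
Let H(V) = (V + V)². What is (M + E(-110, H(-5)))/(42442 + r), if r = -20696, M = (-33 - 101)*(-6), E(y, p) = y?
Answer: 347/10873 ≈ 0.031914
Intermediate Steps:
H(V) = 4*V² (H(V) = (2*V)² = 4*V²)
M = 804 (M = -134*(-6) = 804)
(M + E(-110, H(-5)))/(42442 + r) = (804 - 110)/(42442 - 20696) = 694/21746 = 694*(1/21746) = 347/10873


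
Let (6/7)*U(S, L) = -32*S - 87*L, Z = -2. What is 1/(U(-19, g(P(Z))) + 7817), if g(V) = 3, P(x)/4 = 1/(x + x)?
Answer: 6/49331 ≈ 0.00012163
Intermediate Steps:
P(x) = 2/x (P(x) = 4/(x + x) = 4/((2*x)) = 4*(1/(2*x)) = 2/x)
U(S, L) = -203*L/2 - 112*S/3 (U(S, L) = 7*(-32*S - 87*L)/6 = 7*(-87*L - 32*S)/6 = -203*L/2 - 112*S/3)
1/(U(-19, g(P(Z))) + 7817) = 1/((-203/2*3 - 112/3*(-19)) + 7817) = 1/((-609/2 + 2128/3) + 7817) = 1/(2429/6 + 7817) = 1/(49331/6) = 6/49331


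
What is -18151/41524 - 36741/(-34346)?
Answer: 64444217/101870236 ≈ 0.63261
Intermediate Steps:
-18151/41524 - 36741/(-34346) = -18151*1/41524 - 36741*(-1/34346) = -2593/5932 + 36741/34346 = 64444217/101870236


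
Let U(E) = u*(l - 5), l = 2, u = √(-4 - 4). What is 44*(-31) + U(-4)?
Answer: -1364 - 6*I*√2 ≈ -1364.0 - 8.4853*I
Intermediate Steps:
u = 2*I*√2 (u = √(-8) = 2*I*√2 ≈ 2.8284*I)
U(E) = -6*I*√2 (U(E) = (2*I*√2)*(2 - 5) = (2*I*√2)*(-3) = -6*I*√2)
44*(-31) + U(-4) = 44*(-31) - 6*I*√2 = -1364 - 6*I*√2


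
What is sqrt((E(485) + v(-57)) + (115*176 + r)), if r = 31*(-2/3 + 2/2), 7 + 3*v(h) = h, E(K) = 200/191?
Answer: sqrt(738012349)/191 ≈ 142.23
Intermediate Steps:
E(K) = 200/191 (E(K) = 200*(1/191) = 200/191)
v(h) = -7/3 + h/3
r = 31/3 (r = 31*(-2*1/3 + 2*(1/2)) = 31*(-2/3 + 1) = 31*(1/3) = 31/3 ≈ 10.333)
sqrt((E(485) + v(-57)) + (115*176 + r)) = sqrt((200/191 + (-7/3 + (1/3)*(-57))) + (115*176 + 31/3)) = sqrt((200/191 + (-7/3 - 19)) + (20240 + 31/3)) = sqrt((200/191 - 64/3) + 60751/3) = sqrt(-11624/573 + 60751/3) = sqrt(3863939/191) = sqrt(738012349)/191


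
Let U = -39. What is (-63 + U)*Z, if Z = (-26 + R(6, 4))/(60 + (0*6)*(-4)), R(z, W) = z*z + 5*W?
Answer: -51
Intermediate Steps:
R(z, W) = z² + 5*W
Z = ½ (Z = (-26 + (6² + 5*4))/(60 + (0*6)*(-4)) = (-26 + (36 + 20))/(60 + 0*(-4)) = (-26 + 56)/(60 + 0) = 30/60 = 30*(1/60) = ½ ≈ 0.50000)
(-63 + U)*Z = (-63 - 39)*(½) = -102*½ = -51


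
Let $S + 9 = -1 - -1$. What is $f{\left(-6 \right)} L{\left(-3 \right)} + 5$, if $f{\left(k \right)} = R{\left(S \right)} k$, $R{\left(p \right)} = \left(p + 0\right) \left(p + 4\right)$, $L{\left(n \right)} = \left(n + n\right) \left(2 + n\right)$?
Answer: $-1615$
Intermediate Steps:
$L{\left(n \right)} = 2 n \left(2 + n\right)$
$S = -9$ ($S = -9 - 0 = -9 + \left(-1 + 1\right) = -9 + 0 = -9$)
$R{\left(p \right)} = p \left(4 + p\right)$
$f{\left(k \right)} = 45 k$ ($f{\left(k \right)} = - 9 \left(4 - 9\right) k = \left(-9\right) \left(-5\right) k = 45 k$)
$f{\left(-6 \right)} L{\left(-3 \right)} + 5 = 45 \left(-6\right) 2 \left(-3\right) \left(2 - 3\right) + 5 = - 270 \cdot 2 \left(-3\right) \left(-1\right) + 5 = \left(-270\right) 6 + 5 = -1620 + 5 = -1615$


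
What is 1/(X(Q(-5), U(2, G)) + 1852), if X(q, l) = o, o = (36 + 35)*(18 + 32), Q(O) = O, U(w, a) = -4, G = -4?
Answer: 1/5402 ≈ 0.00018512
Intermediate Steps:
o = 3550 (o = 71*50 = 3550)
X(q, l) = 3550
1/(X(Q(-5), U(2, G)) + 1852) = 1/(3550 + 1852) = 1/5402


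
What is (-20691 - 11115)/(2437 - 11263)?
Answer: 5301/1471 ≈ 3.6037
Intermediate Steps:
(-20691 - 11115)/(2437 - 11263) = -31806/(-8826) = -31806*(-1/8826) = 5301/1471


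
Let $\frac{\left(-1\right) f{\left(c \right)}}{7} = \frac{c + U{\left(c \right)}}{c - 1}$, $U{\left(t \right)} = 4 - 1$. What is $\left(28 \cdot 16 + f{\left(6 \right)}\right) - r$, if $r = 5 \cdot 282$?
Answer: $- \frac{4873}{5} \approx -974.6$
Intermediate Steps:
$U{\left(t \right)} = 3$ ($U{\left(t \right)} = 4 - 1 = 3$)
$f{\left(c \right)} = - \frac{7 \left(3 + c\right)}{-1 + c}$ ($f{\left(c \right)} = - 7 \frac{c + 3}{c - 1} = - 7 \frac{3 + c}{-1 + c} = - \frac{7 \left(3 + c\right)}{-1 + c}$)
$r = 1410$
$\left(28 \cdot 16 + f{\left(6 \right)}\right) - r = \left(28 \cdot 16 + \frac{7 \left(-3 - 6\right)}{-1 + 6}\right) - 1410 = \left(448 + \frac{7 \left(-3 - 6\right)}{5}\right) - 1410 = \left(448 + 7 \cdot \frac{1}{5} \left(-9\right)\right) - 1410 = \left(448 - \frac{63}{5}\right) - 1410 = \frac{2177}{5} - 1410 = - \frac{4873}{5}$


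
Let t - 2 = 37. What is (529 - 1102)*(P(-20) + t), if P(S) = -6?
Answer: -18909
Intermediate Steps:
t = 39 (t = 2 + 37 = 39)
(529 - 1102)*(P(-20) + t) = (529 - 1102)*(-6 + 39) = -573*33 = -18909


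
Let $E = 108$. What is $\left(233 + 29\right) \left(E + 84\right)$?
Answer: $50304$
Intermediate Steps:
$\left(233 + 29\right) \left(E + 84\right) = \left(233 + 29\right) \left(108 + 84\right) = 262 \cdot 192 = 50304$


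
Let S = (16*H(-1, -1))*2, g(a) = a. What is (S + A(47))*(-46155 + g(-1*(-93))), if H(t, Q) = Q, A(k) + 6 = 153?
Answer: -5297130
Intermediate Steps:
A(k) = 147 (A(k) = -6 + 153 = 147)
S = -32 (S = (16*(-1))*2 = -16*2 = -32)
(S + A(47))*(-46155 + g(-1*(-93))) = (-32 + 147)*(-46155 - 1*(-93)) = 115*(-46155 + 93) = 115*(-46062) = -5297130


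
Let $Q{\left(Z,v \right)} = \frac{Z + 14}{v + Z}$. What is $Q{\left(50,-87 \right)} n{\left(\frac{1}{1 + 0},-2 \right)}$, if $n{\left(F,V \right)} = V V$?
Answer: $- \frac{256}{37} \approx -6.9189$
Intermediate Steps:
$Q{\left(Z,v \right)} = \frac{14 + Z}{Z + v}$
$n{\left(F,V \right)} = V^{2}$
$Q{\left(50,-87 \right)} n{\left(\frac{1}{1 + 0},-2 \right)} = \frac{14 + 50}{50 - 87} \left(-2\right)^{2} = \frac{1}{-37} \cdot 64 \cdot 4 = \left(- \frac{1}{37}\right) 64 \cdot 4 = \left(- \frac{64}{37}\right) 4 = - \frac{256}{37}$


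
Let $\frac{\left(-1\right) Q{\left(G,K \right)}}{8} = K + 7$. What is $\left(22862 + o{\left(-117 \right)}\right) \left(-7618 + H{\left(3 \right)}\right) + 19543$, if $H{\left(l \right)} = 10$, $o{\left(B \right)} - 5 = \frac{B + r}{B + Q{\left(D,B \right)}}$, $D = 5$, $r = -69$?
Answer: $- \frac{132724413371}{763} \approx -1.7395 \cdot 10^{8}$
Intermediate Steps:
$Q{\left(G,K \right)} = -56 - 8 K$ ($Q{\left(G,K \right)} = - 8 \left(K + 7\right) = - 8 \left(7 + K\right) = -56 - 8 K$)
$o{\left(B \right)} = 5 + \frac{-69 + B}{-56 - 7 B}$ ($o{\left(B \right)} = 5 + \frac{B - 69}{B - \left(56 + 8 B\right)} = 5 + \frac{-69 + B}{-56 - 7 B}$)
$\left(22862 + o{\left(-117 \right)}\right) \left(-7618 + H{\left(3 \right)}\right) + 19543 = \left(22862 + \frac{349 + 34 \left(-117\right)}{7 \left(8 - 117\right)}\right) \left(-7618 + 10\right) + 19543 = \left(22862 + \frac{349 - 3978}{7 \left(-109\right)}\right) \left(-7608\right) + 19543 = \left(22862 + \frac{1}{7} \left(- \frac{1}{109}\right) \left(-3629\right)\right) \left(-7608\right) + 19543 = \left(22862 + \frac{3629}{763}\right) \left(-7608\right) + 19543 = \frac{17447335}{763} \left(-7608\right) + 19543 = - \frac{132739324680}{763} + 19543 = - \frac{132724413371}{763}$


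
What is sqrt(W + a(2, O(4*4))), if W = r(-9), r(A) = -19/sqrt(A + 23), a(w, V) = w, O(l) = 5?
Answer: sqrt(392 - 266*sqrt(14))/14 ≈ 1.7544*I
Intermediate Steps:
r(A) = -19/sqrt(23 + A)
W = -19*sqrt(14)/14 (W = -19/sqrt(23 - 9) = -19*sqrt(14)/14 ≈ -5.0780)
sqrt(W + a(2, O(4*4))) = sqrt(-19*sqrt(14)/14 + 2) = sqrt(2 - 19*sqrt(14)/14)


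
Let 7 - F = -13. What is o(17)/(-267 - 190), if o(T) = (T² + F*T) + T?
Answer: -646/457 ≈ -1.4136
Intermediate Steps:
F = 20 (F = 7 - 1*(-13) = 7 + 13 = 20)
o(T) = T² + 21*T (o(T) = (T² + 20*T) + T = T² + 21*T)
o(17)/(-267 - 190) = (17*(21 + 17))/(-267 - 190) = (17*38)/(-457) = -1/457*646 = -646/457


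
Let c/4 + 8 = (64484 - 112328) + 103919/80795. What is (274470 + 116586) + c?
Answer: 16130975836/80795 ≈ 1.9965e+5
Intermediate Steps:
c = -15464393684/80795 (c = -32 + 4*((64484 - 112328) + 103919/80795) = -32 + 4*(-47844 + 103919*(1/80795)) = -32 + 4*(-47844 + 103919/80795) = -32 + 4*(-3865452061/80795) = -32 - 15461808244/80795 = -15464393684/80795 ≈ -1.9140e+5)
(274470 + 116586) + c = (274470 + 116586) - 15464393684/80795 = 391056 - 15464393684/80795 = 16130975836/80795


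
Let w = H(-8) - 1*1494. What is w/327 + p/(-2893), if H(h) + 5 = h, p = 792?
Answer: -419885/86001 ≈ -4.8823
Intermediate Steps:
H(h) = -5 + h
w = -1507 (w = (-5 - 8) - 1*1494 = -13 - 1494 = -1507)
w/327 + p/(-2893) = -1507/327 + 792/(-2893) = -1507*1/327 + 792*(-1/2893) = -1507/327 - 72/263 = -419885/86001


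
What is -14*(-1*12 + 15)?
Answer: -42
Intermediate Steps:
-14*(-1*12 + 15) = -14*(-12 + 15) = -14*3 = -42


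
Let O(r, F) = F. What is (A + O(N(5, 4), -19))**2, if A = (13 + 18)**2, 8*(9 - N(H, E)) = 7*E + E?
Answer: 887364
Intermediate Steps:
N(H, E) = 9 - E (N(H, E) = 9 - (7*E + E)/8 = 9 - E)
A = 961 (A = 31**2 = 961)
(A + O(N(5, 4), -19))**2 = (961 - 19)**2 = 942**2 = 887364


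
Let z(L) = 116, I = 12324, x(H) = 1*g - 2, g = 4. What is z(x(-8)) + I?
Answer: 12440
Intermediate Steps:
x(H) = 2 (x(H) = 1*4 - 2 = 4 - 2 = 2)
z(x(-8)) + I = 116 + 12324 = 12440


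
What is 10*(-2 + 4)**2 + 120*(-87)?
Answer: -10400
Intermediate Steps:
10*(-2 + 4)**2 + 120*(-87) = 10*2**2 - 10440 = 10*4 - 10440 = 40 - 10440 = -10400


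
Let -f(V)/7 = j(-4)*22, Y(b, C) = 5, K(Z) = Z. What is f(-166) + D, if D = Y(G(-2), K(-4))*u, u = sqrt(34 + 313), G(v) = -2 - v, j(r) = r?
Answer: 616 + 5*sqrt(347) ≈ 709.14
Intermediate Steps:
u = sqrt(347) ≈ 18.628
f(V) = 616 (f(V) = -(-28)*22 = -7*(-88) = 616)
D = 5*sqrt(347) ≈ 93.140
f(-166) + D = 616 + 5*sqrt(347)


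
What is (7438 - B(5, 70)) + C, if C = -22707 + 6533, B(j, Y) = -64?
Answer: -8672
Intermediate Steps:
C = -16174
(7438 - B(5, 70)) + C = (7438 - 1*(-64)) - 16174 = (7438 + 64) - 16174 = 7502 - 16174 = -8672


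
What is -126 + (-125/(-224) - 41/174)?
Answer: -2449205/19488 ≈ -125.68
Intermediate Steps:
-126 + (-125/(-224) - 41/174) = -126 + (-125*(-1/224) - 41*1/174) = -126 + (125/224 - 41/174) = -126 + 6283/19488 = -2449205/19488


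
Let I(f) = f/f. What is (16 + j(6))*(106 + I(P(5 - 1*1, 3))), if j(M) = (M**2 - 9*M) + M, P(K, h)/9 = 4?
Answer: 428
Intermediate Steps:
P(K, h) = 36 (P(K, h) = 9*4 = 36)
I(f) = 1
j(M) = M**2 - 8*M
(16 + j(6))*(106 + I(P(5 - 1*1, 3))) = (16 + 6*(-8 + 6))*(106 + 1) = (16 + 6*(-2))*107 = (16 - 12)*107 = 4*107 = 428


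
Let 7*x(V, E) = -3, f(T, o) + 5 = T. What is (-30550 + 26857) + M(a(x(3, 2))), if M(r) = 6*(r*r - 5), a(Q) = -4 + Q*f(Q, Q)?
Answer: -8898579/2401 ≈ -3706.2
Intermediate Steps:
f(T, o) = -5 + T
x(V, E) = -3/7 (x(V, E) = (1/7)*(-3) = -3/7)
a(Q) = -4 + Q*(-5 + Q)
M(r) = -30 + 6*r**2 (M(r) = 6*(r**2 - 5) = 6*(-5 + r**2) = -30 + 6*r**2)
(-30550 + 26857) + M(a(x(3, 2))) = (-30550 + 26857) + (-30 + 6*(-4 - 3*(-5 - 3/7)/7)**2) = -3693 + (-30 + 6*(-4 - 3/7*(-38/7))**2) = -3693 + (-30 + 6*(-4 + 114/49)**2) = -3693 + (-30 + 6*(-82/49)**2) = -3693 + (-30 + 6*(6724/2401)) = -3693 + (-30 + 40344/2401) = -3693 - 31686/2401 = -8898579/2401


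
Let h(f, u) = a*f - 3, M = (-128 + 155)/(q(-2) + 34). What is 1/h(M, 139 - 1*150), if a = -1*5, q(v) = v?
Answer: -32/231 ≈ -0.13853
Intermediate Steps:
a = -5
M = 27/32 (M = (-128 + 155)/(-2 + 34) = 27/32 ≈ 0.84375)
h(f, u) = -3 - 5*f (h(f, u) = -5*f - 3 = -3 - 5*f)
1/h(M, 139 - 1*150) = 1/(-3 - 5*27/32) = 1/(-3 - 135/32) = 1/(-231/32) = -32/231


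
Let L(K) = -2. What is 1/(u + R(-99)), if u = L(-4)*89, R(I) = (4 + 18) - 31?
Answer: -1/187 ≈ -0.0053476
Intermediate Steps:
R(I) = -9 (R(I) = 22 - 31 = -9)
u = -178 (u = -2*89 = -178)
1/(u + R(-99)) = 1/(-178 - 9) = 1/(-187) = -1/187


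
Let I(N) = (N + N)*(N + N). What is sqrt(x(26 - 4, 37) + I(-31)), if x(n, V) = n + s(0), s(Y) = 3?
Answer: sqrt(3869) ≈ 62.201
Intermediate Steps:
x(n, V) = 3 + n (x(n, V) = n + 3 = 3 + n)
I(N) = 4*N**2 (I(N) = (2*N)*(2*N) = 4*N**2)
sqrt(x(26 - 4, 37) + I(-31)) = sqrt((3 + (26 - 4)) + 4*(-31)**2) = sqrt((3 + 22) + 4*961) = sqrt(25 + 3844) = sqrt(3869)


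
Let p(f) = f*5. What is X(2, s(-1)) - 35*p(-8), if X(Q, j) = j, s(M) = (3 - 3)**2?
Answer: 1400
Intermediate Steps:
s(M) = 0 (s(M) = 0**2 = 0)
p(f) = 5*f
X(2, s(-1)) - 35*p(-8) = 0 - 175*(-8) = 0 - 35*(-40) = 0 + 1400 = 1400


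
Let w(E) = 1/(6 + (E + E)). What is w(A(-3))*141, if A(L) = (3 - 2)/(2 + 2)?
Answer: 282/13 ≈ 21.692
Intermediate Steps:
A(L) = ¼ (A(L) = 1/4 = 1*(¼) = ¼)
w(E) = 1/(6 + 2*E)
w(A(-3))*141 = (1/(2*(3 + ¼)))*141 = (1/(2*(13/4)))*141 = ((½)*(4/13))*141 = (2/13)*141 = 282/13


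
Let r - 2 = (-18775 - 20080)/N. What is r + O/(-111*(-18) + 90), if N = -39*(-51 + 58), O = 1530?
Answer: 4593721/31668 ≈ 145.06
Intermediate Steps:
N = -273 (N = -39*7 = -273)
r = 39401/273 (r = 2 + (-18775 - 20080)/(-273) = 2 - 38855*(-1/273) = 2 + 38855/273 = 39401/273 ≈ 144.33)
r + O/(-111*(-18) + 90) = 39401/273 + 1530/(-111*(-18) + 90) = 39401/273 + 1530/(1998 + 90) = 39401/273 + 1530/2088 = 39401/273 + 1530*(1/2088) = 39401/273 + 85/116 = 4593721/31668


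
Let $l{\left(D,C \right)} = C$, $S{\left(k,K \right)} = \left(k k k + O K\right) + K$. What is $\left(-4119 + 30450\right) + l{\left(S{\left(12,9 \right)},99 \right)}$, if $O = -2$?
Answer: $26430$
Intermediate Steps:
$S{\left(k,K \right)} = k^{3} - K$ ($S{\left(k,K \right)} = \left(k k k - 2 K\right) + K = \left(k^{2} k - 2 K\right) + K = \left(k^{3} - 2 K\right) + K = k^{3} - K$)
$\left(-4119 + 30450\right) + l{\left(S{\left(12,9 \right)},99 \right)} = \left(-4119 + 30450\right) + 99 = 26331 + 99 = 26430$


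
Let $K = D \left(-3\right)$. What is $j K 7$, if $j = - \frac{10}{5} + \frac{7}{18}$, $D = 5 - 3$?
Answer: $\frac{203}{3} \approx 67.667$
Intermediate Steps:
$D = 2$
$K = -6$ ($K = 2 \left(-3\right) = -6$)
$j = - \frac{29}{18}$ ($j = \left(-10\right) \frac{1}{5} + 7 \cdot \frac{1}{18} = -2 + \frac{7}{18} = - \frac{29}{18} \approx -1.6111$)
$j K 7 = - \frac{29 \left(\left(-6\right) 7\right)}{18} = \left(- \frac{29}{18}\right) \left(-42\right) = \frac{203}{3}$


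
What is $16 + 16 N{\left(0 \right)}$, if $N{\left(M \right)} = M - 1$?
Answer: $0$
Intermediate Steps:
$N{\left(M \right)} = -1 + M$
$16 + 16 N{\left(0 \right)} = 16 + 16 \left(-1 + 0\right) = 16 + 16 \left(-1\right) = 16 - 16 = 0$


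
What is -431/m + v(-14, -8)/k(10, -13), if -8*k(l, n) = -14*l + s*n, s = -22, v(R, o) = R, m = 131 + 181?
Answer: -13991/22776 ≈ -0.61429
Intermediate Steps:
m = 312
k(l, n) = 7*l/4 + 11*n/4 (k(l, n) = -(-14*l - 22*n)/8 = -(-22*n - 14*l)/8 = 7*l/4 + 11*n/4)
-431/m + v(-14, -8)/k(10, -13) = -431/312 - 14/((7/4)*10 + (11/4)*(-13)) = -431*1/312 - 14/(35/2 - 143/4) = -431/312 - 14/(-73/4) = -431/312 - 14*(-4/73) = -431/312 + 56/73 = -13991/22776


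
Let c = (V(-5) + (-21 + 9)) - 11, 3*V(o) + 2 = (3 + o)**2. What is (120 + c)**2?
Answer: 85849/9 ≈ 9538.8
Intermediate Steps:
V(o) = -2/3 + (3 + o)**2/3
c = -67/3 (c = ((-2/3 + (3 - 5)**2/3) + (-21 + 9)) - 11 = ((-2/3 + (1/3)*(-2)**2) - 12) - 11 = ((-2/3 + (1/3)*4) - 12) - 11 = ((-2/3 + 4/3) - 12) - 11 = (2/3 - 12) - 11 = -34/3 - 11 = -67/3 ≈ -22.333)
(120 + c)**2 = (120 - 67/3)**2 = (293/3)**2 = 85849/9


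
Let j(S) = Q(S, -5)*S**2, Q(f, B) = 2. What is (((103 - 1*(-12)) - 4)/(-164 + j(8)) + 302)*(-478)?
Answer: -857293/6 ≈ -1.4288e+5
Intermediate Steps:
j(S) = 2*S**2
(((103 - 1*(-12)) - 4)/(-164 + j(8)) + 302)*(-478) = (((103 - 1*(-12)) - 4)/(-164 + 2*8**2) + 302)*(-478) = (((103 + 12) - 4)/(-164 + 2*64) + 302)*(-478) = ((115 - 4)/(-164 + 128) + 302)*(-478) = (111/(-36) + 302)*(-478) = (111*(-1/36) + 302)*(-478) = (-37/12 + 302)*(-478) = (3587/12)*(-478) = -857293/6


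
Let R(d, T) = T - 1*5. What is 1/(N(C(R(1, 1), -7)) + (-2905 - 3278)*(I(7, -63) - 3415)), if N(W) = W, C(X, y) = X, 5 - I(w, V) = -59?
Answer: 1/20719229 ≈ 4.8264e-8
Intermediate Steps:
R(d, T) = -5 + T (R(d, T) = T - 5 = -5 + T)
I(w, V) = 64 (I(w, V) = 5 - 1*(-59) = 5 + 59 = 64)
1/(N(C(R(1, 1), -7)) + (-2905 - 3278)*(I(7, -63) - 3415)) = 1/((-5 + 1) + (-2905 - 3278)*(64 - 3415)) = 1/(-4 - 6183*(-3351)) = 1/(-4 + 20719233) = 1/20719229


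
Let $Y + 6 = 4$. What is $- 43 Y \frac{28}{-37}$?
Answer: $- \frac{2408}{37} \approx -65.081$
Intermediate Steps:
$Y = -2$ ($Y = -6 + 4 = -2$)
$- 43 Y \frac{28}{-37} = \left(-43\right) \left(-2\right) \frac{28}{-37} = 86 \cdot 28 \left(- \frac{1}{37}\right) = 86 \left(- \frac{28}{37}\right) = - \frac{2408}{37}$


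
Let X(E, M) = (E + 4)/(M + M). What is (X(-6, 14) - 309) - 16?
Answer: -4551/14 ≈ -325.07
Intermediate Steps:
X(E, M) = (4 + E)/(2*M) (X(E, M) = (4 + E)/((2*M)) = (4 + E)*(1/(2*M)) = (4 + E)/(2*M))
(X(-6, 14) - 309) - 16 = ((½)*(4 - 6)/14 - 309) - 16 = ((½)*(1/14)*(-2) - 309) - 16 = (-1/14 - 309) - 16 = -4327/14 - 16 = -4551/14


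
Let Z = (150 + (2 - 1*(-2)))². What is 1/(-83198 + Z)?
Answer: -1/59482 ≈ -1.6812e-5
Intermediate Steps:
Z = 23716 (Z = (150 + (2 + 2))² = (150 + 4)² = 154² = 23716)
1/(-83198 + Z) = 1/(-83198 + 23716) = 1/(-59482) = -1/59482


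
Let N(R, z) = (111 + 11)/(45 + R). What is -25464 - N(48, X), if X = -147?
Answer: -2368274/93 ≈ -25465.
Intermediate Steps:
N(R, z) = 122/(45 + R)
-25464 - N(48, X) = -25464 - 122/(45 + 48) = -25464 - 122/93 = -2368274/93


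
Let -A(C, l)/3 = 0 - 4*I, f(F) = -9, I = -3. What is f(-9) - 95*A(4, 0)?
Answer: 3411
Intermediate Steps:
A(C, l) = -36 (A(C, l) = -3*(0 - 4*(-3)) = -3*(0 + 12) = -3*12 = -36)
f(-9) - 95*A(4, 0) = -9 - 95*(-36) = -9 + 3420 = 3411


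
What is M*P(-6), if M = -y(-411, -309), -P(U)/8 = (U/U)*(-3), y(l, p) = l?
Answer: 9864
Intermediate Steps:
P(U) = 24 (P(U) = -8*U/U*(-3) = -8*(-3) = 24)
M = 411 (M = -1*(-411) = 411)
M*P(-6) = 411*24 = 9864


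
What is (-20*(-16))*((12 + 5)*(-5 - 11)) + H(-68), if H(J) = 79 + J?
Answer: -87029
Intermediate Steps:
(-20*(-16))*((12 + 5)*(-5 - 11)) + H(-68) = (-20*(-16))*((12 + 5)*(-5 - 11)) + (79 - 68) = 320*(17*(-16)) + 11 = 320*(-272) + 11 = -87040 + 11 = -87029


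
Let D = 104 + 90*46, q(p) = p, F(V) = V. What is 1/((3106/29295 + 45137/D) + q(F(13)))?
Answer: 124327980/2951734019 ≈ 0.042120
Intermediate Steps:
D = 4244 (D = 104 + 4140 = 4244)
1/((3106/29295 + 45137/D) + q(F(13))) = 1/((3106/29295 + 45137/4244) + 13) = 1/(1335470279/124327980 + 13) = 1/(2951734019/124327980) = 124327980/2951734019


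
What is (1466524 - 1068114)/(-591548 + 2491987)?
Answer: 398410/1900439 ≈ 0.20964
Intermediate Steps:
(1466524 - 1068114)/(-591548 + 2491987) = 398410/1900439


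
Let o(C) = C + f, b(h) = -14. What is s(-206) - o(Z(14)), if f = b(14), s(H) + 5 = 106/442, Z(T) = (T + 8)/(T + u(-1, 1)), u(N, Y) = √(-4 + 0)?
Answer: 85083/11050 + 11*I/50 ≈ 7.6998 + 0.22*I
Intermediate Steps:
u(N, Y) = 2*I (u(N, Y) = √(-4) = 2*I)
Z(T) = (8 + T)/(T + 2*I) (Z(T) = (T + 8)/(T + 2*I) = (8 + T)/(T + 2*I))
s(H) = -1052/221 (s(H) = -5 + 106/442 = -5 + 106*(1/442) = -5 + 53/221 = -1052/221)
f = -14
o(C) = -14 + C (o(C) = C - 14 = -14 + C)
s(-206) - o(Z(14)) = -1052/221 - (-14 + (8 + 14)/(14 + 2*I)) = -1052/221 - (-14 + ((14 - 2*I)/200)*22) = -1052/221 - (-14 + 11*(14 - 2*I)/100) = -1052/221 + (14 - 11*(14 - 2*I)/100) = 2042/221 - 11*(14 - 2*I)/100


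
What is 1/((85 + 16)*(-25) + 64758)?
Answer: 1/62233 ≈ 1.6069e-5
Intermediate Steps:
1/((85 + 16)*(-25) + 64758) = 1/(101*(-25) + 64758) = 1/(-2525 + 64758) = 1/62233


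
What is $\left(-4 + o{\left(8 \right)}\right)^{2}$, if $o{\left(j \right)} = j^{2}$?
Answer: $3600$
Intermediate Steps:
$\left(-4 + o{\left(8 \right)}\right)^{2} = \left(-4 + 8^{2}\right)^{2} = \left(-4 + 64\right)^{2} = 60^{2} = 3600$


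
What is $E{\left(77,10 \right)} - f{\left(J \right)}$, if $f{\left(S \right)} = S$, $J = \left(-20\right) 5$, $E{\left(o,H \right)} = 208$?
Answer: $308$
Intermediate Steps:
$J = -100$
$E{\left(77,10 \right)} - f{\left(J \right)} = 208 - -100 = 208 + 100 = 308$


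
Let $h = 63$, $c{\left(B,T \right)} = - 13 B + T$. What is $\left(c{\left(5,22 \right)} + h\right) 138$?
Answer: $2760$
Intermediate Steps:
$c{\left(B,T \right)} = T - 13 B$
$\left(c{\left(5,22 \right)} + h\right) 138 = \left(\left(22 - 65\right) + 63\right) 138 = \left(-43 + 63\right) 138 = 20 \cdot 138 = 2760$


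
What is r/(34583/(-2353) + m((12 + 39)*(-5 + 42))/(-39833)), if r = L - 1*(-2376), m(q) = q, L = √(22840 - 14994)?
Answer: -111347734212/690992375 - 93727049*√7846/1381984750 ≈ -167.15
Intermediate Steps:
L = √7846 ≈ 88.578
r = 2376 + √7846 (r = √7846 - 1*(-2376) = √7846 + 2376 = 2376 + √7846 ≈ 2464.6)
r/(34583/(-2353) + m((12 + 39)*(-5 + 42))/(-39833)) = (2376 + √7846)/(34583/(-2353) + ((12 + 39)*(-5 + 42))/(-39833)) = (2376 + √7846)/(34583*(-1/2353) + (51*37)*(-1/39833)) = (2376 + √7846)/(-34583/2353 + 1887*(-1/39833)) = (2376 + √7846)/(-34583/2353 - 1887/39833) = (2376 + √7846)/(-1381984750/93727049) = (2376 + √7846)*(-93727049/1381984750) = -111347734212/690992375 - 93727049*√7846/1381984750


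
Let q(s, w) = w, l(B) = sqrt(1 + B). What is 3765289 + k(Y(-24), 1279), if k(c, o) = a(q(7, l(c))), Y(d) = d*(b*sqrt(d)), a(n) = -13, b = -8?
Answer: 3765276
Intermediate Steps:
Y(d) = -8*d**(3/2) (Y(d) = d*(-8*sqrt(d)) = -8*d**(3/2))
k(c, o) = -13
3765289 + k(Y(-24), 1279) = 3765289 - 13 = 3765276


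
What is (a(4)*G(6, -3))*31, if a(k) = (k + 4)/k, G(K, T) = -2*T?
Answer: 372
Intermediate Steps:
a(k) = (4 + k)/k
(a(4)*G(6, -3))*31 = (((4 + 4)/4)*(-2*(-3)))*31 = (((¼)*8)*6)*31 = (2*6)*31 = 12*31 = 372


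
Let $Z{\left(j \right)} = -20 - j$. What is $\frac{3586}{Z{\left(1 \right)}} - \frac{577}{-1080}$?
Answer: $- \frac{1286921}{7560} \approx -170.23$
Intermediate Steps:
$\frac{3586}{Z{\left(1 \right)}} - \frac{577}{-1080} = \frac{3586}{-20 - 1} - \frac{577}{-1080} = \frac{3586}{-20 - 1} - - \frac{577}{1080} = \frac{3586}{-21} + \frac{577}{1080} = 3586 \left(- \frac{1}{21}\right) + \frac{577}{1080} = - \frac{3586}{21} + \frac{577}{1080} = - \frac{1286921}{7560}$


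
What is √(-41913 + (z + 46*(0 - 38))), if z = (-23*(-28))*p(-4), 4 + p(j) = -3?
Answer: I*√48169 ≈ 219.47*I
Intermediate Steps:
p(j) = -7 (p(j) = -4 - 3 = -7)
z = -4508 (z = -23*(-28)*(-7) = 644*(-7) = -4508)
√(-41913 + (z + 46*(0 - 38))) = √(-41913 + (-4508 + 46*(0 - 38))) = √(-41913 + (-4508 + 46*(-38))) = √(-41913 + (-4508 - 1748)) = √(-41913 - 6256) = √(-48169) = I*√48169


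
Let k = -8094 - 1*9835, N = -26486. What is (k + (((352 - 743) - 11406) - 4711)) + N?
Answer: -60923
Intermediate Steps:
k = -17929 (k = -8094 - 9835 = -17929)
(k + (((352 - 743) - 11406) - 4711)) + N = (-17929 + (((352 - 743) - 11406) - 4711)) - 26486 = (-17929 + ((-391 - 11406) - 4711)) - 26486 = (-17929 + (-11797 - 4711)) - 26486 = (-17929 - 16508) - 26486 = -34437 - 26486 = -60923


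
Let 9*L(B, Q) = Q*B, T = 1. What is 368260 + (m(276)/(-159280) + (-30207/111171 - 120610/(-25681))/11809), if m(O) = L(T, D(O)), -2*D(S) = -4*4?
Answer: 741589598317171206397637/2013766354135298070 ≈ 3.6826e+5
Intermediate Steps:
D(S) = 8 (D(S) = -(-2)*4 = -½*(-16) = 8)
L(B, Q) = B*Q/9 (L(B, Q) = (Q*B)/9 = (B*Q)/9 = B*Q/9)
m(O) = 8/9 (m(O) = (⅑)*1*8 = 8/9)
368260 + (m(276)/(-159280) + (-30207/111171 - 120610/(-25681))/11809) = 368260 + ((8/9)/(-159280) + (-30207/111171 - 120610/(-25681))/11809) = 368260 + ((8/9)*(-1/159280) + (-30207*1/111171 - 120610*(-1/25681))*(1/11809)) = 368260 + (-1/179190 + (-10069/37057 + 120610/25681)*(1/11809)) = 368260 + (-1/179190 + (4210862781/951660817)*(1/11809)) = 368260 + (-1/179190 + 4210862781/11238162587953) = 368260 + 743306339139437/2013766354135298070 = 741589598317171206397637/2013766354135298070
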